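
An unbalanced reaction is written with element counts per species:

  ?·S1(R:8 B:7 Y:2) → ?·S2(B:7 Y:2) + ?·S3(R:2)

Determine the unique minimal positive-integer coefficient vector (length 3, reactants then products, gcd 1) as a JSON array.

R: 1·8 = 8 | 1·0+4·2 = 8
B: 1·7 = 7 | 1·7+4·0 = 7
Y: 1·2 = 2 | 1·2+4·0 = 2
gcd(1,1,4) = 1

Coefficients: [1, 1, 4]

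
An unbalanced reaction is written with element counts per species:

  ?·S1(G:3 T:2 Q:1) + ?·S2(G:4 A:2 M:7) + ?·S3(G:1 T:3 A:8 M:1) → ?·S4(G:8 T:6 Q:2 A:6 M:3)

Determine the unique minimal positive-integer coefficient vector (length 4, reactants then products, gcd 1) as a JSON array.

Coefficients: [6, 1, 2, 3]

G: 6·3+1·4+2·1 = 24 | 3·8 = 24
T: 6·2+1·0+2·3 = 18 | 3·6 = 18
Q: 6·1+1·0+2·0 = 6 | 3·2 = 6
A: 6·0+1·2+2·8 = 18 | 3·6 = 18
M: 6·0+1·7+2·1 = 9 | 3·3 = 9
gcd(6,1,2,3) = 1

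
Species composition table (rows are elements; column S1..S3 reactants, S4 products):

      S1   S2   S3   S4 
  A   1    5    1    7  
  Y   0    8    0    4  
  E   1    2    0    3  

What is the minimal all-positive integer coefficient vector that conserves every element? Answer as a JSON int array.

A: 4·1+1·5+5·1 = 14 | 2·7 = 14
Y: 4·0+1·8+5·0 = 8 | 2·4 = 8
E: 4·1+1·2+5·0 = 6 | 2·3 = 6
gcd(4,1,5,2) = 1

Coefficients: [4, 1, 5, 2]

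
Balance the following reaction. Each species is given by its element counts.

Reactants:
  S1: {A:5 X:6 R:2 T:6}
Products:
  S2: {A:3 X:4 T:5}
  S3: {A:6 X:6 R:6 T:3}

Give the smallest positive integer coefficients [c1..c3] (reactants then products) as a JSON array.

Coefficients: [3, 3, 1]

A: 3·5 = 15 | 3·3+1·6 = 15
X: 3·6 = 18 | 3·4+1·6 = 18
R: 3·2 = 6 | 3·0+1·6 = 6
T: 3·6 = 18 | 3·5+1·3 = 18
gcd(3,3,1) = 1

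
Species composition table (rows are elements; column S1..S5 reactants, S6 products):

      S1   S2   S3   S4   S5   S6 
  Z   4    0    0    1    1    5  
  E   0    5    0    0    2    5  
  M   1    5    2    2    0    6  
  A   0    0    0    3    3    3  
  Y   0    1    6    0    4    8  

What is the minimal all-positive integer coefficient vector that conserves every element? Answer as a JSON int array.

Coefficients: [6, 4, 4, 1, 5, 6]

Z: 6·4+4·0+4·0+1·1+5·1 = 30 | 6·5 = 30
E: 6·0+4·5+4·0+1·0+5·2 = 30 | 6·5 = 30
M: 6·1+4·5+4·2+1·2+5·0 = 36 | 6·6 = 36
A: 6·0+4·0+4·0+1·3+5·3 = 18 | 6·3 = 18
Y: 6·0+4·1+4·6+1·0+5·4 = 48 | 6·8 = 48
gcd(6,4,4,1,5,6) = 1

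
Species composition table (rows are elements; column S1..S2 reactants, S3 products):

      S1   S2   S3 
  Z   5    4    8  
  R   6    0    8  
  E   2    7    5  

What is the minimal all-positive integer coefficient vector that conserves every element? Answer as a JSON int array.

Z: 4·5+1·4 = 24 | 3·8 = 24
R: 4·6+1·0 = 24 | 3·8 = 24
E: 4·2+1·7 = 15 | 3·5 = 15
gcd(4,1,3) = 1

Coefficients: [4, 1, 3]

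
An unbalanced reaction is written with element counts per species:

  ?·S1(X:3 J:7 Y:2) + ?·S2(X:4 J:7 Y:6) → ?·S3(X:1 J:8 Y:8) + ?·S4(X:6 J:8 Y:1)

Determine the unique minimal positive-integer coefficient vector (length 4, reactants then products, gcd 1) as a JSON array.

Coefficients: [5, 3, 3, 4]

X: 5·3+3·4 = 27 | 3·1+4·6 = 27
J: 5·7+3·7 = 56 | 3·8+4·8 = 56
Y: 5·2+3·6 = 28 | 3·8+4·1 = 28
gcd(5,3,3,4) = 1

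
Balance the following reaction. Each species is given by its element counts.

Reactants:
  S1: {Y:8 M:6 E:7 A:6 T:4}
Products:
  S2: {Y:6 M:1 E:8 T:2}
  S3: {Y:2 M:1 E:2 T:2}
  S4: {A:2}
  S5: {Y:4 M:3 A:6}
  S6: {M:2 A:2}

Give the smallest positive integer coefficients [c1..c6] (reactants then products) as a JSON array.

Coefficients: [4, 2, 6, 1, 2, 5]

Y: 4·8 = 32 | 2·6+6·2+1·0+2·4+5·0 = 32
M: 4·6 = 24 | 2·1+6·1+1·0+2·3+5·2 = 24
E: 4·7 = 28 | 2·8+6·2+1·0+2·0+5·0 = 28
A: 4·6 = 24 | 2·0+6·0+1·2+2·6+5·2 = 24
T: 4·4 = 16 | 2·2+6·2+1·0+2·0+5·0 = 16
gcd(4,2,6,1,2,5) = 1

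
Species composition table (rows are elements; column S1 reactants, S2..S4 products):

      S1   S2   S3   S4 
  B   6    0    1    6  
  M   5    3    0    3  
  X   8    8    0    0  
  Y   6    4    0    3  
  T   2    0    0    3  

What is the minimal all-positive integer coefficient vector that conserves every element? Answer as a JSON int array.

B: 3·6 = 18 | 3·0+6·1+2·6 = 18
M: 3·5 = 15 | 3·3+6·0+2·3 = 15
X: 3·8 = 24 | 3·8+6·0+2·0 = 24
Y: 3·6 = 18 | 3·4+6·0+2·3 = 18
T: 3·2 = 6 | 3·0+6·0+2·3 = 6
gcd(3,3,6,2) = 1

Coefficients: [3, 3, 6, 2]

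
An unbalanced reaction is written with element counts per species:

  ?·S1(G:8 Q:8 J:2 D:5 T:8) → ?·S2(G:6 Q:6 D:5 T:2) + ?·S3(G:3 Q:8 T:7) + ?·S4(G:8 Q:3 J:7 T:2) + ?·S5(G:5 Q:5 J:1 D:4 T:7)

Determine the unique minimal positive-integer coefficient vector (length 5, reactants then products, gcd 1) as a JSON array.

G: 6·8 = 48 | 2·6+1·3+1·8+5·5 = 48
Q: 6·8 = 48 | 2·6+1·8+1·3+5·5 = 48
J: 6·2 = 12 | 2·0+1·0+1·7+5·1 = 12
D: 6·5 = 30 | 2·5+1·0+1·0+5·4 = 30
T: 6·8 = 48 | 2·2+1·7+1·2+5·7 = 48
gcd(6,2,1,1,5) = 1

Coefficients: [6, 2, 1, 1, 5]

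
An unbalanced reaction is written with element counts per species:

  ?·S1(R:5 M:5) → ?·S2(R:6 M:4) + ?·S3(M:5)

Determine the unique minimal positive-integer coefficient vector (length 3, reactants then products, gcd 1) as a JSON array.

Coefficients: [6, 5, 2]

R: 6·5 = 30 | 5·6+2·0 = 30
M: 6·5 = 30 | 5·4+2·5 = 30
gcd(6,5,2) = 1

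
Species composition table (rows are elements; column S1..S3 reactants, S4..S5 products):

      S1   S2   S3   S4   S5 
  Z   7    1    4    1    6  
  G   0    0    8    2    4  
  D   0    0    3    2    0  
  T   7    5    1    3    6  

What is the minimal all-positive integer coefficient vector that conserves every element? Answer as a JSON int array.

Z: 2·7+6·1+4·4 = 36 | 6·1+5·6 = 36
G: 2·0+6·0+4·8 = 32 | 6·2+5·4 = 32
D: 2·0+6·0+4·3 = 12 | 6·2+5·0 = 12
T: 2·7+6·5+4·1 = 48 | 6·3+5·6 = 48
gcd(2,6,4,6,5) = 1

Coefficients: [2, 6, 4, 6, 5]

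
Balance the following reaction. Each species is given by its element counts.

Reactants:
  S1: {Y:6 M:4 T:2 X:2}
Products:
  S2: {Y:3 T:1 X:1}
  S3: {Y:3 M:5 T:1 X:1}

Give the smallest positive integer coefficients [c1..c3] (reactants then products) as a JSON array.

Coefficients: [5, 6, 4]

Y: 5·6 = 30 | 6·3+4·3 = 30
M: 5·4 = 20 | 6·0+4·5 = 20
T: 5·2 = 10 | 6·1+4·1 = 10
X: 5·2 = 10 | 6·1+4·1 = 10
gcd(5,6,4) = 1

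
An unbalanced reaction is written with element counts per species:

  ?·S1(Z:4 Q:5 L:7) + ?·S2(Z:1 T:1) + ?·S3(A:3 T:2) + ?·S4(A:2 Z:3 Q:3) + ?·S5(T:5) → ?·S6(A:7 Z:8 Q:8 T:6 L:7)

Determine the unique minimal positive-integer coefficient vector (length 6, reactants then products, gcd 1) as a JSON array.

A: 3·0+3·0+5·3+3·2+1·0 = 21 | 3·7 = 21
Z: 3·4+3·1+5·0+3·3+1·0 = 24 | 3·8 = 24
Q: 3·5+3·0+5·0+3·3+1·0 = 24 | 3·8 = 24
T: 3·0+3·1+5·2+3·0+1·5 = 18 | 3·6 = 18
L: 3·7+3·0+5·0+3·0+1·0 = 21 | 3·7 = 21
gcd(3,3,5,3,1,3) = 1

Coefficients: [3, 3, 5, 3, 1, 3]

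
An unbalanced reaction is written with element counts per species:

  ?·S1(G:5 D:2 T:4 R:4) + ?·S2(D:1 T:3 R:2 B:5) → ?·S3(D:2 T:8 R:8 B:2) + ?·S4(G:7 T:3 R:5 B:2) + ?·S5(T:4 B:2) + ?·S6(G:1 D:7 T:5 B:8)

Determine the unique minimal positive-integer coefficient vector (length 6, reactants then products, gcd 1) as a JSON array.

G: 6·5+6·0 = 30 | 2·0+4·7+1·0+2·1 = 30
D: 6·2+6·1 = 18 | 2·2+4·0+1·0+2·7 = 18
T: 6·4+6·3 = 42 | 2·8+4·3+1·4+2·5 = 42
R: 6·4+6·2 = 36 | 2·8+4·5+1·0+2·0 = 36
B: 6·0+6·5 = 30 | 2·2+4·2+1·2+2·8 = 30
gcd(6,6,2,4,1,2) = 1

Coefficients: [6, 6, 2, 4, 1, 2]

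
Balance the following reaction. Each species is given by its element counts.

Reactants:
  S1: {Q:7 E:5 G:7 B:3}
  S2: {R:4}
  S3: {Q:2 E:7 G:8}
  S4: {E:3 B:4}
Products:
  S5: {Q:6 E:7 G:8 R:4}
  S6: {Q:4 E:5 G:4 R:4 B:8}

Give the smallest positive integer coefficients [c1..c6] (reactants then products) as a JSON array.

Q: 4·7+6·0+1·2+3·0 = 30 | 3·6+3·4 = 30
E: 4·5+6·0+1·7+3·3 = 36 | 3·7+3·5 = 36
G: 4·7+6·0+1·8+3·0 = 36 | 3·8+3·4 = 36
R: 4·0+6·4+1·0+3·0 = 24 | 3·4+3·4 = 24
B: 4·3+6·0+1·0+3·4 = 24 | 3·0+3·8 = 24
gcd(4,6,1,3,3,3) = 1

Coefficients: [4, 6, 1, 3, 3, 3]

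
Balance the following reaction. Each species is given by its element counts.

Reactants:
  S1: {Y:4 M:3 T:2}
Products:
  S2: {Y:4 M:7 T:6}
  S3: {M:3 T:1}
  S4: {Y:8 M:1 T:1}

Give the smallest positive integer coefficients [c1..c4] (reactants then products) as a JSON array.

Coefficients: [5, 1, 2, 2]

Y: 5·4 = 20 | 1·4+2·0+2·8 = 20
M: 5·3 = 15 | 1·7+2·3+2·1 = 15
T: 5·2 = 10 | 1·6+2·1+2·1 = 10
gcd(5,1,2,2) = 1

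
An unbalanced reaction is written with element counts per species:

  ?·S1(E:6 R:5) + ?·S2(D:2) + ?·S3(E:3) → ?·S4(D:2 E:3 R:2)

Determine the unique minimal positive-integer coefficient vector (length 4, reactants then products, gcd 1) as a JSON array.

Coefficients: [2, 5, 1, 5]

D: 2·0+5·2+1·0 = 10 | 5·2 = 10
E: 2·6+5·0+1·3 = 15 | 5·3 = 15
R: 2·5+5·0+1·0 = 10 | 5·2 = 10
gcd(2,5,1,5) = 1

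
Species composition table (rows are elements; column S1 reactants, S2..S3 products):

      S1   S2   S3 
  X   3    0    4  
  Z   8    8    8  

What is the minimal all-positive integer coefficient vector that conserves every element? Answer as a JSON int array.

X: 4·3 = 12 | 1·0+3·4 = 12
Z: 4·8 = 32 | 1·8+3·8 = 32
gcd(4,1,3) = 1

Coefficients: [4, 1, 3]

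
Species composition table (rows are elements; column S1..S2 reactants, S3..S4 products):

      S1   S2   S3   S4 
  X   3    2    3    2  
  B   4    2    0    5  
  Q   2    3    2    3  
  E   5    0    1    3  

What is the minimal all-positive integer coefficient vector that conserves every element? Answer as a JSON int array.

Coefficients: [3, 4, 3, 4]

X: 3·3+4·2 = 17 | 3·3+4·2 = 17
B: 3·4+4·2 = 20 | 3·0+4·5 = 20
Q: 3·2+4·3 = 18 | 3·2+4·3 = 18
E: 3·5+4·0 = 15 | 3·1+4·3 = 15
gcd(3,4,3,4) = 1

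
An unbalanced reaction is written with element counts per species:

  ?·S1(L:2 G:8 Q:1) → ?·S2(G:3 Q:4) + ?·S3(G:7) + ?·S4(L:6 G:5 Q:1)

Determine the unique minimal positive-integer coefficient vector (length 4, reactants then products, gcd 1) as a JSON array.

L: 6·2 = 12 | 1·0+5·0+2·6 = 12
G: 6·8 = 48 | 1·3+5·7+2·5 = 48
Q: 6·1 = 6 | 1·4+5·0+2·1 = 6
gcd(6,1,5,2) = 1

Coefficients: [6, 1, 5, 2]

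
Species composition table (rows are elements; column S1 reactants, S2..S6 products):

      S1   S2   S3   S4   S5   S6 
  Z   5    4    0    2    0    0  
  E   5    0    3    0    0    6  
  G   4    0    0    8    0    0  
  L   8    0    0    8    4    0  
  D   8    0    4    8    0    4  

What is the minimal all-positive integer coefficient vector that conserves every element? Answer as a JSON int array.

Z: 6·5 = 30 | 6·4+2·0+3·2+6·0+4·0 = 30
E: 6·5 = 30 | 6·0+2·3+3·0+6·0+4·6 = 30
G: 6·4 = 24 | 6·0+2·0+3·8+6·0+4·0 = 24
L: 6·8 = 48 | 6·0+2·0+3·8+6·4+4·0 = 48
D: 6·8 = 48 | 6·0+2·4+3·8+6·0+4·4 = 48
gcd(6,6,2,3,6,4) = 1

Coefficients: [6, 6, 2, 3, 6, 4]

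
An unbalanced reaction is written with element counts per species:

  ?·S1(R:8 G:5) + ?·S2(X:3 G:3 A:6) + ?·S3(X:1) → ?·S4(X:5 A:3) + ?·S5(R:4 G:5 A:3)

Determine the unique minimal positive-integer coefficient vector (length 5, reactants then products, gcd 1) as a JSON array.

Coefficients: [3, 5, 5, 4, 6]

X: 3·0+5·3+5·1 = 20 | 4·5+6·0 = 20
R: 3·8+5·0+5·0 = 24 | 4·0+6·4 = 24
G: 3·5+5·3+5·0 = 30 | 4·0+6·5 = 30
A: 3·0+5·6+5·0 = 30 | 4·3+6·3 = 30
gcd(3,5,5,4,6) = 1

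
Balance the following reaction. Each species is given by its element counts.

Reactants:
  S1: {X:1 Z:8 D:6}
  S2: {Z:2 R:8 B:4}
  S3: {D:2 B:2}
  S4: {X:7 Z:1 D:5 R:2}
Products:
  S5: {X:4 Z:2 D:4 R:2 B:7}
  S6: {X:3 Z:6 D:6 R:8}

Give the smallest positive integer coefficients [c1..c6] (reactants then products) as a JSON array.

X: 3·1+5·0+4·0+4·7 = 31 | 4·4+5·3 = 31
Z: 3·8+5·2+4·0+4·1 = 38 | 4·2+5·6 = 38
D: 3·6+5·0+4·2+4·5 = 46 | 4·4+5·6 = 46
R: 3·0+5·8+4·0+4·2 = 48 | 4·2+5·8 = 48
B: 3·0+5·4+4·2+4·0 = 28 | 4·7+5·0 = 28
gcd(3,5,4,4,4,5) = 1

Coefficients: [3, 5, 4, 4, 4, 5]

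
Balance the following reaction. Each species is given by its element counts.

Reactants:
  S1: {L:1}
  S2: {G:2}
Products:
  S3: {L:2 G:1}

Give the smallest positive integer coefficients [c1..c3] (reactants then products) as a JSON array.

Coefficients: [4, 1, 2]

L: 4·1+1·0 = 4 | 2·2 = 4
G: 4·0+1·2 = 2 | 2·1 = 2
gcd(4,1,2) = 1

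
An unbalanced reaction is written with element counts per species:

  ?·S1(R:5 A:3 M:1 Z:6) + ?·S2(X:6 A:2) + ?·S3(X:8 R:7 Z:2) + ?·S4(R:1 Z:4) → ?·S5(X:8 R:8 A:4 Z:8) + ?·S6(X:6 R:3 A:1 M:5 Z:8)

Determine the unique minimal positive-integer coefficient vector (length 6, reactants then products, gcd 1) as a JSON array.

X: 5·0+5·6+3·8+5·0 = 54 | 6·8+1·6 = 54
R: 5·5+5·0+3·7+5·1 = 51 | 6·8+1·3 = 51
A: 5·3+5·2+3·0+5·0 = 25 | 6·4+1·1 = 25
M: 5·1+5·0+3·0+5·0 = 5 | 6·0+1·5 = 5
Z: 5·6+5·0+3·2+5·4 = 56 | 6·8+1·8 = 56
gcd(5,5,3,5,6,1) = 1

Coefficients: [5, 5, 3, 5, 6, 1]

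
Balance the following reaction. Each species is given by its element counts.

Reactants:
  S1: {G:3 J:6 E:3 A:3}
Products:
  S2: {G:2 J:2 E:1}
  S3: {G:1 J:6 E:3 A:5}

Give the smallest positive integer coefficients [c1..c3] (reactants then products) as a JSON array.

Coefficients: [5, 6, 3]

G: 5·3 = 15 | 6·2+3·1 = 15
J: 5·6 = 30 | 6·2+3·6 = 30
E: 5·3 = 15 | 6·1+3·3 = 15
A: 5·3 = 15 | 6·0+3·5 = 15
gcd(5,6,3) = 1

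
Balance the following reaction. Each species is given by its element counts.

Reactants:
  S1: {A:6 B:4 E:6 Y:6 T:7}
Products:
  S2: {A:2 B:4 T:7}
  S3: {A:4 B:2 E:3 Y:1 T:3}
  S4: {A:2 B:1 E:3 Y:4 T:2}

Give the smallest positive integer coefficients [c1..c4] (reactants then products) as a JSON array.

Coefficients: [3, 1, 2, 4]

A: 3·6 = 18 | 1·2+2·4+4·2 = 18
B: 3·4 = 12 | 1·4+2·2+4·1 = 12
E: 3·6 = 18 | 1·0+2·3+4·3 = 18
Y: 3·6 = 18 | 1·0+2·1+4·4 = 18
T: 3·7 = 21 | 1·7+2·3+4·2 = 21
gcd(3,1,2,4) = 1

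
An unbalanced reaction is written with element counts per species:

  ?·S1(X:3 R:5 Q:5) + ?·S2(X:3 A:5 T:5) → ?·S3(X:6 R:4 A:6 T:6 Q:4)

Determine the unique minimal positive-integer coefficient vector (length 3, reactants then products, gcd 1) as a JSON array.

Coefficients: [4, 6, 5]

X: 4·3+6·3 = 30 | 5·6 = 30
R: 4·5+6·0 = 20 | 5·4 = 20
A: 4·0+6·5 = 30 | 5·6 = 30
T: 4·0+6·5 = 30 | 5·6 = 30
Q: 4·5+6·0 = 20 | 5·4 = 20
gcd(4,6,5) = 1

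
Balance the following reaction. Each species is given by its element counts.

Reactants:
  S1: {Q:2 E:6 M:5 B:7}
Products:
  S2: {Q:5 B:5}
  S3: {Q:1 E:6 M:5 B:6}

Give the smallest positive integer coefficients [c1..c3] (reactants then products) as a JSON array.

Q: 5·2 = 10 | 1·5+5·1 = 10
E: 5·6 = 30 | 1·0+5·6 = 30
M: 5·5 = 25 | 1·0+5·5 = 25
B: 5·7 = 35 | 1·5+5·6 = 35
gcd(5,1,5) = 1

Coefficients: [5, 1, 5]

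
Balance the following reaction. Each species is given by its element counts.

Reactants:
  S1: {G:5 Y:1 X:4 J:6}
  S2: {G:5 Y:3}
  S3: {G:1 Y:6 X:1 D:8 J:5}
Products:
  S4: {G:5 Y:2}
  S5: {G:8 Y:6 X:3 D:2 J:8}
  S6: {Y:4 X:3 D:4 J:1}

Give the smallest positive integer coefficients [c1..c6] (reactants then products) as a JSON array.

G: 2·5+6·5+1·1 = 41 | 5·5+2·8+1·0 = 41
Y: 2·1+6·3+1·6 = 26 | 5·2+2·6+1·4 = 26
X: 2·4+6·0+1·1 = 9 | 5·0+2·3+1·3 = 9
D: 2·0+6·0+1·8 = 8 | 5·0+2·2+1·4 = 8
J: 2·6+6·0+1·5 = 17 | 5·0+2·8+1·1 = 17
gcd(2,6,1,5,2,1) = 1

Coefficients: [2, 6, 1, 5, 2, 1]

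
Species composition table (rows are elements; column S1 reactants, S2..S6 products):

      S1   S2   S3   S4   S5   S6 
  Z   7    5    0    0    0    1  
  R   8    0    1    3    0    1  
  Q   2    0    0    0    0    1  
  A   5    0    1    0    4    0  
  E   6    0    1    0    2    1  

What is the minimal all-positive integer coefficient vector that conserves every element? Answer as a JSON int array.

Z: 2·7 = 14 | 2·5+6·0+2·0+1·0+4·1 = 14
R: 2·8 = 16 | 2·0+6·1+2·3+1·0+4·1 = 16
Q: 2·2 = 4 | 2·0+6·0+2·0+1·0+4·1 = 4
A: 2·5 = 10 | 2·0+6·1+2·0+1·4+4·0 = 10
E: 2·6 = 12 | 2·0+6·1+2·0+1·2+4·1 = 12
gcd(2,2,6,2,1,4) = 1

Coefficients: [2, 2, 6, 2, 1, 4]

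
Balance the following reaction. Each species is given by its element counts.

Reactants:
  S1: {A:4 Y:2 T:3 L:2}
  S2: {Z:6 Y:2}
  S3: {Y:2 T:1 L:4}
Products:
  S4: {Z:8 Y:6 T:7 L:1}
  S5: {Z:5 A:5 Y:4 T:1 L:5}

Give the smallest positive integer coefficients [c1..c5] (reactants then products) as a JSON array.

Coefficients: [5, 6, 3, 2, 4]

Z: 5·0+6·6+3·0 = 36 | 2·8+4·5 = 36
A: 5·4+6·0+3·0 = 20 | 2·0+4·5 = 20
Y: 5·2+6·2+3·2 = 28 | 2·6+4·4 = 28
T: 5·3+6·0+3·1 = 18 | 2·7+4·1 = 18
L: 5·2+6·0+3·4 = 22 | 2·1+4·5 = 22
gcd(5,6,3,2,4) = 1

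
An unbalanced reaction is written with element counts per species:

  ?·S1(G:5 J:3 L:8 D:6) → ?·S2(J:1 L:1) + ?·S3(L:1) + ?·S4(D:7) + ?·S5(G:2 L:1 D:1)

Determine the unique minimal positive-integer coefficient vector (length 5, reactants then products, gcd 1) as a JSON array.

Coefficients: [2, 6, 5, 1, 5]

G: 2·5 = 10 | 6·0+5·0+1·0+5·2 = 10
J: 2·3 = 6 | 6·1+5·0+1·0+5·0 = 6
L: 2·8 = 16 | 6·1+5·1+1·0+5·1 = 16
D: 2·6 = 12 | 6·0+5·0+1·7+5·1 = 12
gcd(2,6,5,1,5) = 1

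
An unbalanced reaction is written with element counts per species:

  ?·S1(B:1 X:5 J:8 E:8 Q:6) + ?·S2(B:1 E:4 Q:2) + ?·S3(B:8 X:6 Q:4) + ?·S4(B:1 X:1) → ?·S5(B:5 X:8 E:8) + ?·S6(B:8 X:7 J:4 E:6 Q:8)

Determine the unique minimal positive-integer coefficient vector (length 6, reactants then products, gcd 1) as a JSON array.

B: 3·1+5·1+5·8+5·1 = 53 | 1·5+6·8 = 53
X: 3·5+5·0+5·6+5·1 = 50 | 1·8+6·7 = 50
J: 3·8+5·0+5·0+5·0 = 24 | 1·0+6·4 = 24
E: 3·8+5·4+5·0+5·0 = 44 | 1·8+6·6 = 44
Q: 3·6+5·2+5·4+5·0 = 48 | 1·0+6·8 = 48
gcd(3,5,5,5,1,6) = 1

Coefficients: [3, 5, 5, 5, 1, 6]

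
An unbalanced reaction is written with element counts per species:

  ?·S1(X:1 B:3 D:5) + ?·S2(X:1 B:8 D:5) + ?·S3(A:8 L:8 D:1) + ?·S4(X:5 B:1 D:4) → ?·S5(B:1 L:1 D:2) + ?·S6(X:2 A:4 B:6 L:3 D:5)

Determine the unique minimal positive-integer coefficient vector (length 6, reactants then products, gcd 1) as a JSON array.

X: 3·1+4·1+3·0+1·5 = 12 | 6·0+6·2 = 12
A: 3·0+4·0+3·8+1·0 = 24 | 6·0+6·4 = 24
B: 3·3+4·8+3·0+1·1 = 42 | 6·1+6·6 = 42
L: 3·0+4·0+3·8+1·0 = 24 | 6·1+6·3 = 24
D: 3·5+4·5+3·1+1·4 = 42 | 6·2+6·5 = 42
gcd(3,4,3,1,6,6) = 1

Coefficients: [3, 4, 3, 1, 6, 6]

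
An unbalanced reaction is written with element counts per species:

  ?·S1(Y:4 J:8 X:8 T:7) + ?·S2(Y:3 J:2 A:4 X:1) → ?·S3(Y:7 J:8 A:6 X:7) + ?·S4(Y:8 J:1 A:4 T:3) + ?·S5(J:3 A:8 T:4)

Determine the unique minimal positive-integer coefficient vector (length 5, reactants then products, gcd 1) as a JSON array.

Coefficients: [1, 6, 2, 1, 1]

Y: 1·4+6·3 = 22 | 2·7+1·8+1·0 = 22
J: 1·8+6·2 = 20 | 2·8+1·1+1·3 = 20
A: 1·0+6·4 = 24 | 2·6+1·4+1·8 = 24
X: 1·8+6·1 = 14 | 2·7+1·0+1·0 = 14
T: 1·7+6·0 = 7 | 2·0+1·3+1·4 = 7
gcd(1,6,2,1,1) = 1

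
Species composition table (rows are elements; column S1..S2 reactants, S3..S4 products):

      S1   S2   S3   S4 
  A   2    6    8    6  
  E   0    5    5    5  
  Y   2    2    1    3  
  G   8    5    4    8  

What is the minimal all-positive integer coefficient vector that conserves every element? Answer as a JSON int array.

A: 1·2+4·6 = 26 | 1·8+3·6 = 26
E: 1·0+4·5 = 20 | 1·5+3·5 = 20
Y: 1·2+4·2 = 10 | 1·1+3·3 = 10
G: 1·8+4·5 = 28 | 1·4+3·8 = 28
gcd(1,4,1,3) = 1

Coefficients: [1, 4, 1, 3]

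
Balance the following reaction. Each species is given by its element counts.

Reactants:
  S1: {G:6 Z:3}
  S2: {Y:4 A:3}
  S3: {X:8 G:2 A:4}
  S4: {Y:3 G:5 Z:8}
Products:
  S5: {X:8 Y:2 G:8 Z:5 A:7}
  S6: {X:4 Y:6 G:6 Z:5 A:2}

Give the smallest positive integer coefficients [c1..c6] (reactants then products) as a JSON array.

X: 3·0+3·0+4·8+2·0 = 32 | 3·8+2·4 = 32
Y: 3·0+3·4+4·0+2·3 = 18 | 3·2+2·6 = 18
G: 3·6+3·0+4·2+2·5 = 36 | 3·8+2·6 = 36
Z: 3·3+3·0+4·0+2·8 = 25 | 3·5+2·5 = 25
A: 3·0+3·3+4·4+2·0 = 25 | 3·7+2·2 = 25
gcd(3,3,4,2,3,2) = 1

Coefficients: [3, 3, 4, 2, 3, 2]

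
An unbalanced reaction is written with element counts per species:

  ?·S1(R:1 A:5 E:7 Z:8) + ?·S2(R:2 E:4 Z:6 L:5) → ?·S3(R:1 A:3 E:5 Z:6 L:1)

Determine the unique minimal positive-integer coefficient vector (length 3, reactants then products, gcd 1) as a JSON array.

Coefficients: [3, 1, 5]

R: 3·1+1·2 = 5 | 5·1 = 5
A: 3·5+1·0 = 15 | 5·3 = 15
E: 3·7+1·4 = 25 | 5·5 = 25
Z: 3·8+1·6 = 30 | 5·6 = 30
L: 3·0+1·5 = 5 | 5·1 = 5
gcd(3,1,5) = 1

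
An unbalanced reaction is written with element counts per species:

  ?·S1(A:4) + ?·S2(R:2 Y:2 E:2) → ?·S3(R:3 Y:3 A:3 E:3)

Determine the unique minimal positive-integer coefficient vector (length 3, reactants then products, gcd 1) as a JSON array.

Coefficients: [3, 6, 4]

R: 3·0+6·2 = 12 | 4·3 = 12
Y: 3·0+6·2 = 12 | 4·3 = 12
A: 3·4+6·0 = 12 | 4·3 = 12
E: 3·0+6·2 = 12 | 4·3 = 12
gcd(3,6,4) = 1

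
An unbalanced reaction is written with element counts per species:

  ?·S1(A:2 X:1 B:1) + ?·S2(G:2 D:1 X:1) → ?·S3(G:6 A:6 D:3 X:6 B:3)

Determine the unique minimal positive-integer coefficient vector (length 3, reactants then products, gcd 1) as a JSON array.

Coefficients: [3, 3, 1]

G: 3·0+3·2 = 6 | 1·6 = 6
A: 3·2+3·0 = 6 | 1·6 = 6
D: 3·0+3·1 = 3 | 1·3 = 3
X: 3·1+3·1 = 6 | 1·6 = 6
B: 3·1+3·0 = 3 | 1·3 = 3
gcd(3,3,1) = 1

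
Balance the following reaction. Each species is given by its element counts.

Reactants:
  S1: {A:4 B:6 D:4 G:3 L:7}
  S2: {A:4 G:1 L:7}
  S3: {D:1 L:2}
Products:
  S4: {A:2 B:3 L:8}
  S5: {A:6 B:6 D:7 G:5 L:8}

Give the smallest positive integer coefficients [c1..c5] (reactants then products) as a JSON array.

A: 3·4+1·4+2·0 = 16 | 2·2+2·6 = 16
B: 3·6+1·0+2·0 = 18 | 2·3+2·6 = 18
D: 3·4+1·0+2·1 = 14 | 2·0+2·7 = 14
G: 3·3+1·1+2·0 = 10 | 2·0+2·5 = 10
L: 3·7+1·7+2·2 = 32 | 2·8+2·8 = 32
gcd(3,1,2,2,2) = 1

Coefficients: [3, 1, 2, 2, 2]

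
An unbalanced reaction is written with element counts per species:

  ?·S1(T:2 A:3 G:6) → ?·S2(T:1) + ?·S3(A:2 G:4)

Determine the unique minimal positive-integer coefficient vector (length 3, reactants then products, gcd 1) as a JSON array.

T: 2·2 = 4 | 4·1+3·0 = 4
A: 2·3 = 6 | 4·0+3·2 = 6
G: 2·6 = 12 | 4·0+3·4 = 12
gcd(2,4,3) = 1

Coefficients: [2, 4, 3]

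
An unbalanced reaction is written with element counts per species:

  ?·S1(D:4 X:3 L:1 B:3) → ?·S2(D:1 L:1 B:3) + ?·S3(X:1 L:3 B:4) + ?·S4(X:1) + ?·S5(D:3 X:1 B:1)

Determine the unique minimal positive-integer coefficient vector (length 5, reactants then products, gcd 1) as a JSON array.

Coefficients: [4, 1, 1, 6, 5]

D: 4·4 = 16 | 1·1+1·0+6·0+5·3 = 16
X: 4·3 = 12 | 1·0+1·1+6·1+5·1 = 12
L: 4·1 = 4 | 1·1+1·3+6·0+5·0 = 4
B: 4·3 = 12 | 1·3+1·4+6·0+5·1 = 12
gcd(4,1,1,6,5) = 1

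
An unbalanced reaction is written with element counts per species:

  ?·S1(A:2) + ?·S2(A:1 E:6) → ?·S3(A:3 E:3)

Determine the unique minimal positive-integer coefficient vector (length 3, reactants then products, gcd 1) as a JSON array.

A: 5·2+2·1 = 12 | 4·3 = 12
E: 5·0+2·6 = 12 | 4·3 = 12
gcd(5,2,4) = 1

Coefficients: [5, 2, 4]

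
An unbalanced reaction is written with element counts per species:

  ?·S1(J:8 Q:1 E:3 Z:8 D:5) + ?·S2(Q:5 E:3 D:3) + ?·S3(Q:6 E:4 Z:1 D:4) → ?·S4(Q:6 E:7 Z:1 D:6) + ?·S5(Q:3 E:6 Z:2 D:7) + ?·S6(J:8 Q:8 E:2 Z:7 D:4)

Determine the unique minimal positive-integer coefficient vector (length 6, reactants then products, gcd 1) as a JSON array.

Coefficients: [4, 5, 5, 3, 3, 4]

J: 4·8+5·0+5·0 = 32 | 3·0+3·0+4·8 = 32
Q: 4·1+5·5+5·6 = 59 | 3·6+3·3+4·8 = 59
E: 4·3+5·3+5·4 = 47 | 3·7+3·6+4·2 = 47
Z: 4·8+5·0+5·1 = 37 | 3·1+3·2+4·7 = 37
D: 4·5+5·3+5·4 = 55 | 3·6+3·7+4·4 = 55
gcd(4,5,5,3,3,4) = 1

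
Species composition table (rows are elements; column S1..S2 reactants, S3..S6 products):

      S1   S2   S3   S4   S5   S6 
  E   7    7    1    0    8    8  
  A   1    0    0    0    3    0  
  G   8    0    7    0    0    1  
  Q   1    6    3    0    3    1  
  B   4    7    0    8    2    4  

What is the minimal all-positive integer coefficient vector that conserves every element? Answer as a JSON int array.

E: 6·7+4·7 = 70 | 6·1+3·0+2·8+6·8 = 70
A: 6·1+4·0 = 6 | 6·0+3·0+2·3+6·0 = 6
G: 6·8+4·0 = 48 | 6·7+3·0+2·0+6·1 = 48
Q: 6·1+4·6 = 30 | 6·3+3·0+2·3+6·1 = 30
B: 6·4+4·7 = 52 | 6·0+3·8+2·2+6·4 = 52
gcd(6,4,6,3,2,6) = 1

Coefficients: [6, 4, 6, 3, 2, 6]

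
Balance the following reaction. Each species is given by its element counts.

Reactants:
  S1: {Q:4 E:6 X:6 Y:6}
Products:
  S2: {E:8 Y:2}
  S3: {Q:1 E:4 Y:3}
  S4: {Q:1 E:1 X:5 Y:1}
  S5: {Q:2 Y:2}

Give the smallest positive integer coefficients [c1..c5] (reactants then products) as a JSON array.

Q: 5·4 = 20 | 1·0+4·1+6·1+5·2 = 20
E: 5·6 = 30 | 1·8+4·4+6·1+5·0 = 30
X: 5·6 = 30 | 1·0+4·0+6·5+5·0 = 30
Y: 5·6 = 30 | 1·2+4·3+6·1+5·2 = 30
gcd(5,1,4,6,5) = 1

Coefficients: [5, 1, 4, 6, 5]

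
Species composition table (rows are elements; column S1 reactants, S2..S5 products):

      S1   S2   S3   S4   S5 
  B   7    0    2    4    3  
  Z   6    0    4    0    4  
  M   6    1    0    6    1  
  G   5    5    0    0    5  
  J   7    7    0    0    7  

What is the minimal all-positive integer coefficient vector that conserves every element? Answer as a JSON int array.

Coefficients: [6, 2, 5, 5, 4]

B: 6·7 = 42 | 2·0+5·2+5·4+4·3 = 42
Z: 6·6 = 36 | 2·0+5·4+5·0+4·4 = 36
M: 6·6 = 36 | 2·1+5·0+5·6+4·1 = 36
G: 6·5 = 30 | 2·5+5·0+5·0+4·5 = 30
J: 6·7 = 42 | 2·7+5·0+5·0+4·7 = 42
gcd(6,2,5,5,4) = 1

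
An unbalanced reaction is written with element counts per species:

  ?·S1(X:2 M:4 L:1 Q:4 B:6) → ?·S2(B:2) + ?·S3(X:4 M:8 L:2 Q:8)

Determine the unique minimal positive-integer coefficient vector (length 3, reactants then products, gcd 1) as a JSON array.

Coefficients: [2, 6, 1]

X: 2·2 = 4 | 6·0+1·4 = 4
M: 2·4 = 8 | 6·0+1·8 = 8
L: 2·1 = 2 | 6·0+1·2 = 2
Q: 2·4 = 8 | 6·0+1·8 = 8
B: 2·6 = 12 | 6·2+1·0 = 12
gcd(2,6,1) = 1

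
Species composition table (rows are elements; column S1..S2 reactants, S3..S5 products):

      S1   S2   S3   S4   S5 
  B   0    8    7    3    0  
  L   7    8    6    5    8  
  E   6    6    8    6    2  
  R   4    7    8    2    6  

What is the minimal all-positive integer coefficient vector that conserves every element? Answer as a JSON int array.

Coefficients: [3, 2, 1, 3, 2]

B: 3·0+2·8 = 16 | 1·7+3·3+2·0 = 16
L: 3·7+2·8 = 37 | 1·6+3·5+2·8 = 37
E: 3·6+2·6 = 30 | 1·8+3·6+2·2 = 30
R: 3·4+2·7 = 26 | 1·8+3·2+2·6 = 26
gcd(3,2,1,3,2) = 1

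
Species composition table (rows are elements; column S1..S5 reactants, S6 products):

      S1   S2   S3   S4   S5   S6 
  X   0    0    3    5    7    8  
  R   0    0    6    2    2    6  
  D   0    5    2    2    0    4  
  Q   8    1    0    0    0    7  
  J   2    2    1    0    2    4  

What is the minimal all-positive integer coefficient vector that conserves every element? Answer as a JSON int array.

X: 5·0+2·0+4·3+3·5+3·7 = 48 | 6·8 = 48
R: 5·0+2·0+4·6+3·2+3·2 = 36 | 6·6 = 36
D: 5·0+2·5+4·2+3·2+3·0 = 24 | 6·4 = 24
Q: 5·8+2·1+4·0+3·0+3·0 = 42 | 6·7 = 42
J: 5·2+2·2+4·1+3·0+3·2 = 24 | 6·4 = 24
gcd(5,2,4,3,3,6) = 1

Coefficients: [5, 2, 4, 3, 3, 6]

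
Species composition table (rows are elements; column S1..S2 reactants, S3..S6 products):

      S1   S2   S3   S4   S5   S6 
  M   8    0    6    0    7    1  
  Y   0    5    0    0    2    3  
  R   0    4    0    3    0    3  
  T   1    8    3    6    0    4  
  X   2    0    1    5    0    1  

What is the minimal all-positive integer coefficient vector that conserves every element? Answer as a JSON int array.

Coefficients: [6, 3, 4, 1, 3, 3]

M: 6·8+3·0 = 48 | 4·6+1·0+3·7+3·1 = 48
Y: 6·0+3·5 = 15 | 4·0+1·0+3·2+3·3 = 15
R: 6·0+3·4 = 12 | 4·0+1·3+3·0+3·3 = 12
T: 6·1+3·8 = 30 | 4·3+1·6+3·0+3·4 = 30
X: 6·2+3·0 = 12 | 4·1+1·5+3·0+3·1 = 12
gcd(6,3,4,1,3,3) = 1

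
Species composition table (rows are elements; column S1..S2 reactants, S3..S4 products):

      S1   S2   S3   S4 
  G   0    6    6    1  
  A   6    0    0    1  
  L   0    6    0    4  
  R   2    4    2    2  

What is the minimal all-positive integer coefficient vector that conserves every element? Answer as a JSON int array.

Coefficients: [1, 4, 3, 6]

G: 1·0+4·6 = 24 | 3·6+6·1 = 24
A: 1·6+4·0 = 6 | 3·0+6·1 = 6
L: 1·0+4·6 = 24 | 3·0+6·4 = 24
R: 1·2+4·4 = 18 | 3·2+6·2 = 18
gcd(1,4,3,6) = 1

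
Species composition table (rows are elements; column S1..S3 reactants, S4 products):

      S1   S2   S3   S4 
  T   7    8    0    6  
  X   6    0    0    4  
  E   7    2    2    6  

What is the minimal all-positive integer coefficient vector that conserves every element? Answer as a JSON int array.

T: 4·7+1·8+3·0 = 36 | 6·6 = 36
X: 4·6+1·0+3·0 = 24 | 6·4 = 24
E: 4·7+1·2+3·2 = 36 | 6·6 = 36
gcd(4,1,3,6) = 1

Coefficients: [4, 1, 3, 6]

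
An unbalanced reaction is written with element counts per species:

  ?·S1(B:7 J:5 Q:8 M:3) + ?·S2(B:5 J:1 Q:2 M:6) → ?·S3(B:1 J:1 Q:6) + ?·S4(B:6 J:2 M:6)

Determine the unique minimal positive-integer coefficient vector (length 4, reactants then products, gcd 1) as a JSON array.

B: 2·7+4·5 = 34 | 4·1+5·6 = 34
J: 2·5+4·1 = 14 | 4·1+5·2 = 14
Q: 2·8+4·2 = 24 | 4·6+5·0 = 24
M: 2·3+4·6 = 30 | 4·0+5·6 = 30
gcd(2,4,4,5) = 1

Coefficients: [2, 4, 4, 5]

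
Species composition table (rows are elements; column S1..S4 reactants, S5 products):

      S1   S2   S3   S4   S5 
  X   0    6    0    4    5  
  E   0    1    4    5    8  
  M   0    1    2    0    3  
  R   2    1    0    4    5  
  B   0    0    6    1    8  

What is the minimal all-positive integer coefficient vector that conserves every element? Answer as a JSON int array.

X: 5·0+2·6+5·0+2·4 = 20 | 4·5 = 20
E: 5·0+2·1+5·4+2·5 = 32 | 4·8 = 32
M: 5·0+2·1+5·2+2·0 = 12 | 4·3 = 12
R: 5·2+2·1+5·0+2·4 = 20 | 4·5 = 20
B: 5·0+2·0+5·6+2·1 = 32 | 4·8 = 32
gcd(5,2,5,2,4) = 1

Coefficients: [5, 2, 5, 2, 4]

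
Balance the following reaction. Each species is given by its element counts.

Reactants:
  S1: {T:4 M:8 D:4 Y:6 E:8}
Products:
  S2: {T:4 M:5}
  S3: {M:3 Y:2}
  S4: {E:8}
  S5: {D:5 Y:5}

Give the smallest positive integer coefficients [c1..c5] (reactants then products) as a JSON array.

T: 5·4 = 20 | 5·4+5·0+5·0+4·0 = 20
M: 5·8 = 40 | 5·5+5·3+5·0+4·0 = 40
D: 5·4 = 20 | 5·0+5·0+5·0+4·5 = 20
Y: 5·6 = 30 | 5·0+5·2+5·0+4·5 = 30
E: 5·8 = 40 | 5·0+5·0+5·8+4·0 = 40
gcd(5,5,5,5,4) = 1

Coefficients: [5, 5, 5, 5, 4]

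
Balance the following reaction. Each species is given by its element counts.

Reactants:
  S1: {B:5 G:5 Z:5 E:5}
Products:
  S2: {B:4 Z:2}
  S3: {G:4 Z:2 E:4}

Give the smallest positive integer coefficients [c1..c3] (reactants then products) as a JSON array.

B: 4·5 = 20 | 5·4+5·0 = 20
G: 4·5 = 20 | 5·0+5·4 = 20
Z: 4·5 = 20 | 5·2+5·2 = 20
E: 4·5 = 20 | 5·0+5·4 = 20
gcd(4,5,5) = 1

Coefficients: [4, 5, 5]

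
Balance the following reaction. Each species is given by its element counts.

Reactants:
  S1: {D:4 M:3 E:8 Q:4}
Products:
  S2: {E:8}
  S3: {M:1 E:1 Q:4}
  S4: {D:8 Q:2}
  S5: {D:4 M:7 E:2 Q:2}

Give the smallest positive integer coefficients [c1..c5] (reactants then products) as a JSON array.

D: 6·4 = 24 | 5·0+4·0+2·8+2·4 = 24
M: 6·3 = 18 | 5·0+4·1+2·0+2·7 = 18
E: 6·8 = 48 | 5·8+4·1+2·0+2·2 = 48
Q: 6·4 = 24 | 5·0+4·4+2·2+2·2 = 24
gcd(6,5,4,2,2) = 1

Coefficients: [6, 5, 4, 2, 2]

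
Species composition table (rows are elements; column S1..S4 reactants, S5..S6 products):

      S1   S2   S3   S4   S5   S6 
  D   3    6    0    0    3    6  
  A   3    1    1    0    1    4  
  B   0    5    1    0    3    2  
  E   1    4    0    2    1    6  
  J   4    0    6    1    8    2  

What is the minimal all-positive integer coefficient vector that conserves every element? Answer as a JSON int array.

D: 6·3+4·6+2·0+6·0 = 42 | 4·3+5·6 = 42
A: 6·3+4·1+2·1+6·0 = 24 | 4·1+5·4 = 24
B: 6·0+4·5+2·1+6·0 = 22 | 4·3+5·2 = 22
E: 6·1+4·4+2·0+6·2 = 34 | 4·1+5·6 = 34
J: 6·4+4·0+2·6+6·1 = 42 | 4·8+5·2 = 42
gcd(6,4,2,6,4,5) = 1

Coefficients: [6, 4, 2, 6, 4, 5]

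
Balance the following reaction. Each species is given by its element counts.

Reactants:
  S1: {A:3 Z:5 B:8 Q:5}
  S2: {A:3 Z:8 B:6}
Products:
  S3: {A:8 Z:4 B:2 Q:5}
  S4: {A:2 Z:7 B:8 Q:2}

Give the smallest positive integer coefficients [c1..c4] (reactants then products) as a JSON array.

Coefficients: [3, 3, 1, 5]

A: 3·3+3·3 = 18 | 1·8+5·2 = 18
Z: 3·5+3·8 = 39 | 1·4+5·7 = 39
B: 3·8+3·6 = 42 | 1·2+5·8 = 42
Q: 3·5+3·0 = 15 | 1·5+5·2 = 15
gcd(3,3,1,5) = 1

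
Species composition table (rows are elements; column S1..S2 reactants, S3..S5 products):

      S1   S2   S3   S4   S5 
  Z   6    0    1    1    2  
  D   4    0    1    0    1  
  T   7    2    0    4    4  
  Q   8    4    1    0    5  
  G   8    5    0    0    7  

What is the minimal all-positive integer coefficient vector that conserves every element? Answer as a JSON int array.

Z: 2·6+1·0 = 12 | 5·1+1·1+3·2 = 12
D: 2·4+1·0 = 8 | 5·1+1·0+3·1 = 8
T: 2·7+1·2 = 16 | 5·0+1·4+3·4 = 16
Q: 2·8+1·4 = 20 | 5·1+1·0+3·5 = 20
G: 2·8+1·5 = 21 | 5·0+1·0+3·7 = 21
gcd(2,1,5,1,3) = 1

Coefficients: [2, 1, 5, 1, 3]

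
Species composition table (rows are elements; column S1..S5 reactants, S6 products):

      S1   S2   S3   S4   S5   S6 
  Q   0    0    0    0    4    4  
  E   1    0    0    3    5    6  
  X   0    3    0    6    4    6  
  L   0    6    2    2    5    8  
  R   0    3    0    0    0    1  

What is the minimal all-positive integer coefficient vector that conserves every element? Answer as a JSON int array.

Q: 3·0+2·0+2·0+1·0+6·4 = 24 | 6·4 = 24
E: 3·1+2·0+2·0+1·3+6·5 = 36 | 6·6 = 36
X: 3·0+2·3+2·0+1·6+6·4 = 36 | 6·6 = 36
L: 3·0+2·6+2·2+1·2+6·5 = 48 | 6·8 = 48
R: 3·0+2·3+2·0+1·0+6·0 = 6 | 6·1 = 6
gcd(3,2,2,1,6,6) = 1

Coefficients: [3, 2, 2, 1, 6, 6]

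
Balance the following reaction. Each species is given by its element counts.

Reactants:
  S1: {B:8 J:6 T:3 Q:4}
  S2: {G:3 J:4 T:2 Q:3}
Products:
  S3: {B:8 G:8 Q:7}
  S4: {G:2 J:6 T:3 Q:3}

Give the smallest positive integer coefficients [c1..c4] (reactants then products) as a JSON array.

B: 1·8+6·0 = 8 | 1·8+5·0 = 8
G: 1·0+6·3 = 18 | 1·8+5·2 = 18
J: 1·6+6·4 = 30 | 1·0+5·6 = 30
T: 1·3+6·2 = 15 | 1·0+5·3 = 15
Q: 1·4+6·3 = 22 | 1·7+5·3 = 22
gcd(1,6,1,5) = 1

Coefficients: [1, 6, 1, 5]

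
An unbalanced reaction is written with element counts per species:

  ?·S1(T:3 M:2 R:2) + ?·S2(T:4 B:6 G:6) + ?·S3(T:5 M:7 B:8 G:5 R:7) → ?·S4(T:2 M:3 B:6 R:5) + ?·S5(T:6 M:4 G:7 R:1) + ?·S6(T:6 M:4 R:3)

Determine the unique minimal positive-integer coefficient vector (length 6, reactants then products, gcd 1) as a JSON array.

T: 5·3+1·4+3·5 = 34 | 5·2+3·6+1·6 = 34
M: 5·2+1·0+3·7 = 31 | 5·3+3·4+1·4 = 31
B: 5·0+1·6+3·8 = 30 | 5·6+3·0+1·0 = 30
G: 5·0+1·6+3·5 = 21 | 5·0+3·7+1·0 = 21
R: 5·2+1·0+3·7 = 31 | 5·5+3·1+1·3 = 31
gcd(5,1,3,5,3,1) = 1

Coefficients: [5, 1, 3, 5, 3, 1]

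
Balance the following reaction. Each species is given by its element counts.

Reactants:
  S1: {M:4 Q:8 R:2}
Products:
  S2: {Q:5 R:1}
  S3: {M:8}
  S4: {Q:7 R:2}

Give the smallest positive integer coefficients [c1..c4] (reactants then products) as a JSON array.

Coefficients: [6, 4, 3, 4]

M: 6·4 = 24 | 4·0+3·8+4·0 = 24
Q: 6·8 = 48 | 4·5+3·0+4·7 = 48
R: 6·2 = 12 | 4·1+3·0+4·2 = 12
gcd(6,4,3,4) = 1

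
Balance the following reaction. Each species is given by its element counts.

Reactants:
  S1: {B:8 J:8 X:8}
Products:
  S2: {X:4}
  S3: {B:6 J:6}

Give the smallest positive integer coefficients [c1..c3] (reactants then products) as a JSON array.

B: 3·8 = 24 | 6·0+4·6 = 24
J: 3·8 = 24 | 6·0+4·6 = 24
X: 3·8 = 24 | 6·4+4·0 = 24
gcd(3,6,4) = 1

Coefficients: [3, 6, 4]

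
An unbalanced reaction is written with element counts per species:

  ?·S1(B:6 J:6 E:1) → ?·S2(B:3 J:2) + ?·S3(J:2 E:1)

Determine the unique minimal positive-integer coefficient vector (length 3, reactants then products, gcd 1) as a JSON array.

Coefficients: [1, 2, 1]

B: 1·6 = 6 | 2·3+1·0 = 6
J: 1·6 = 6 | 2·2+1·2 = 6
E: 1·1 = 1 | 2·0+1·1 = 1
gcd(1,2,1) = 1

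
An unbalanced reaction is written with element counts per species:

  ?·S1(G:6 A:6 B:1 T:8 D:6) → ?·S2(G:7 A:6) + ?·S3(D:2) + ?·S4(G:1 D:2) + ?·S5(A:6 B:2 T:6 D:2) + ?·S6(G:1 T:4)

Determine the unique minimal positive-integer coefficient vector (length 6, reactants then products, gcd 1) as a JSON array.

Coefficients: [4, 2, 5, 5, 2, 5]

G: 4·6 = 24 | 2·7+5·0+5·1+2·0+5·1 = 24
A: 4·6 = 24 | 2·6+5·0+5·0+2·6+5·0 = 24
B: 4·1 = 4 | 2·0+5·0+5·0+2·2+5·0 = 4
T: 4·8 = 32 | 2·0+5·0+5·0+2·6+5·4 = 32
D: 4·6 = 24 | 2·0+5·2+5·2+2·2+5·0 = 24
gcd(4,2,5,5,2,5) = 1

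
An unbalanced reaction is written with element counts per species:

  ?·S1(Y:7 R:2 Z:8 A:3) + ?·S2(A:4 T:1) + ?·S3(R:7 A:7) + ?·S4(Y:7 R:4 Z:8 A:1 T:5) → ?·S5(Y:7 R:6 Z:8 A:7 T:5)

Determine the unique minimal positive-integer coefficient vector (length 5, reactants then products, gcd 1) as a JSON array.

Coefficients: [1, 5, 2, 5, 6]

Y: 1·7+5·0+2·0+5·7 = 42 | 6·7 = 42
R: 1·2+5·0+2·7+5·4 = 36 | 6·6 = 36
Z: 1·8+5·0+2·0+5·8 = 48 | 6·8 = 48
A: 1·3+5·4+2·7+5·1 = 42 | 6·7 = 42
T: 1·0+5·1+2·0+5·5 = 30 | 6·5 = 30
gcd(1,5,2,5,6) = 1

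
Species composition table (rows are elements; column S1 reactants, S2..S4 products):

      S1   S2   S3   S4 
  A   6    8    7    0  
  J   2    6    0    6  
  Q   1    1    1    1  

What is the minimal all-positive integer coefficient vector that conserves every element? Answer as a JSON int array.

A: 6·6 = 36 | 1·8+4·7+1·0 = 36
J: 6·2 = 12 | 1·6+4·0+1·6 = 12
Q: 6·1 = 6 | 1·1+4·1+1·1 = 6
gcd(6,1,4,1) = 1

Coefficients: [6, 1, 4, 1]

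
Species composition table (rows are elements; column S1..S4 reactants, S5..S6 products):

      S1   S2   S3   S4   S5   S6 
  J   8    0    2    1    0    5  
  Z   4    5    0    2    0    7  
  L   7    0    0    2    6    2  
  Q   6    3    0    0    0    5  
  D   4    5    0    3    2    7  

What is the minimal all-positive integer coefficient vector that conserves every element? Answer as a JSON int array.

J: 2·8+6·0+6·2+2·1 = 30 | 1·0+6·5 = 30
Z: 2·4+6·5+6·0+2·2 = 42 | 1·0+6·7 = 42
L: 2·7+6·0+6·0+2·2 = 18 | 1·6+6·2 = 18
Q: 2·6+6·3+6·0+2·0 = 30 | 1·0+6·5 = 30
D: 2·4+6·5+6·0+2·3 = 44 | 1·2+6·7 = 44
gcd(2,6,6,2,1,6) = 1

Coefficients: [2, 6, 6, 2, 1, 6]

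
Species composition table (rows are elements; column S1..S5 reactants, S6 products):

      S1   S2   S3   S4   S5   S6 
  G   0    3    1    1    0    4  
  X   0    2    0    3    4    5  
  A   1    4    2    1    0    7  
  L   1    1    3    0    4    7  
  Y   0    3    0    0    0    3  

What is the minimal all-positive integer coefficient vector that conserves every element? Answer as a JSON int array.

G: 6·0+5·3+4·1+1·1+3·0 = 20 | 5·4 = 20
X: 6·0+5·2+4·0+1·3+3·4 = 25 | 5·5 = 25
A: 6·1+5·4+4·2+1·1+3·0 = 35 | 5·7 = 35
L: 6·1+5·1+4·3+1·0+3·4 = 35 | 5·7 = 35
Y: 6·0+5·3+4·0+1·0+3·0 = 15 | 5·3 = 15
gcd(6,5,4,1,3,5) = 1

Coefficients: [6, 5, 4, 1, 3, 5]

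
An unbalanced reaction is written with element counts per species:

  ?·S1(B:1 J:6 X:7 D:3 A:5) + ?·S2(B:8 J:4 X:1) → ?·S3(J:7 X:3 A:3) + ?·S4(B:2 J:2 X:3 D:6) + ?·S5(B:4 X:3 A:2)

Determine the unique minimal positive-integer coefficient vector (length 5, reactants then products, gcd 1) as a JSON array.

B: 2·1+1·8 = 10 | 2·0+1·2+2·4 = 10
J: 2·6+1·4 = 16 | 2·7+1·2+2·0 = 16
X: 2·7+1·1 = 15 | 2·3+1·3+2·3 = 15
D: 2·3+1·0 = 6 | 2·0+1·6+2·0 = 6
A: 2·5+1·0 = 10 | 2·3+1·0+2·2 = 10
gcd(2,1,2,1,2) = 1

Coefficients: [2, 1, 2, 1, 2]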